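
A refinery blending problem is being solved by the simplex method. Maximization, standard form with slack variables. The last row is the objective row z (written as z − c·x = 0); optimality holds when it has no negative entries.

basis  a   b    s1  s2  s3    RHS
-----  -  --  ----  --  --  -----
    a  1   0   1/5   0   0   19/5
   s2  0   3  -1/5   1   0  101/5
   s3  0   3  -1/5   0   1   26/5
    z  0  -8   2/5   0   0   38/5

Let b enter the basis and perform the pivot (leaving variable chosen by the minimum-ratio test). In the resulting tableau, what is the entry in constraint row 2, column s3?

-1

Ratio test on column b — row 1: entry 0 ≤ 0; row 2: (101/5)/3 = 101/15; row 3: (26/5)/3 = 26/15. Minimum is 26/15 at row 3 (s3 leaves); pivot element 3.
Divide row 3 by 3; eliminate column b from the other rows.
Row 2 update in column s3: 0 − 3·(1/3) = -1.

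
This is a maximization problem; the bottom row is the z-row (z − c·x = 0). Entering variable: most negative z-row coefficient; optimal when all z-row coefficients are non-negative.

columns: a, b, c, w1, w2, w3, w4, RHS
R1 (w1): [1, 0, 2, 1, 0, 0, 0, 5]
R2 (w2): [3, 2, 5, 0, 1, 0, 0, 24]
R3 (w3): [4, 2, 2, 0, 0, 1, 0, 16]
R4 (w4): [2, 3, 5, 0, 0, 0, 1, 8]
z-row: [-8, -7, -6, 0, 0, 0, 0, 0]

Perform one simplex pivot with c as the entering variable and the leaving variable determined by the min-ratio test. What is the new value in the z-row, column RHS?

Ratio test on column c — row 1: 5/2 = 5/2; row 2: 24/5 = 24/5; row 3: 16/2 = 8; row 4: 8/5 = 8/5. Minimum is 8/5 at row 4 (w4 leaves); pivot element 5.
Divide row 4 by 5; eliminate column c from the other rows.
z-row update in column RHS: 0 − (-6)·(8/5) = 48/5.

48/5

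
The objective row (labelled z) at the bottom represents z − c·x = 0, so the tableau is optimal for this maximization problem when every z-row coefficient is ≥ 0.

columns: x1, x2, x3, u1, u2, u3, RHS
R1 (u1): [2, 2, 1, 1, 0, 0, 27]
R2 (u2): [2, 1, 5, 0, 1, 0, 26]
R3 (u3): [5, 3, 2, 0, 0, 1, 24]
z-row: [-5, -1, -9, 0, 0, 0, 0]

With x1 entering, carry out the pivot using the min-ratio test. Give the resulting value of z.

24

Ratio test on column x1 — row 1: 27/2 = 27/2; row 2: 26/2 = 13; row 3: 24/5 = 24/5. Minimum is 24/5 at row 3 (u3 leaves); pivot element 5.
Pivot on row 3; the z-row RHS becomes 0 − (-5)·(24/5) = 24.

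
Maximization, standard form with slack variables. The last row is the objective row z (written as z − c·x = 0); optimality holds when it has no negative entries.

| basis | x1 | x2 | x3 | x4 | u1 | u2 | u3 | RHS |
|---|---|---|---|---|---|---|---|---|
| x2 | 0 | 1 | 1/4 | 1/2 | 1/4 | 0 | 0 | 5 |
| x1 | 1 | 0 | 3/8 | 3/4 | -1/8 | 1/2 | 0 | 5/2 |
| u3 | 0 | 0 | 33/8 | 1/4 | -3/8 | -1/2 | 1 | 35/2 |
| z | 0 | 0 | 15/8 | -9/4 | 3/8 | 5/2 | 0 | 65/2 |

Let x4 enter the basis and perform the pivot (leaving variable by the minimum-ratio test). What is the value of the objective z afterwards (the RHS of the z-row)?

Ratio test on column x4 — row 1: 5/(1/2) = 10; row 2: (5/2)/(3/4) = 10/3; row 3: (35/2)/(1/4) = 70. Minimum is 10/3 at row 2 (x1 leaves); pivot element 3/4.
Pivot on row 2; the z-row RHS becomes 65/2 − (-9/4)·(10/3) = 40.

40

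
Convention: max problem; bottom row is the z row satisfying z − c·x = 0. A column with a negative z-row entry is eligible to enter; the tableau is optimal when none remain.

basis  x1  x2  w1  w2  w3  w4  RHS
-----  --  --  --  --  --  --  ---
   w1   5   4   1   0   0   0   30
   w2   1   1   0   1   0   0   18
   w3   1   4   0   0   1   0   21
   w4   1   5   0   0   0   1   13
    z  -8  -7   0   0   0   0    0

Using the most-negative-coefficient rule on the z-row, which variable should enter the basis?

x1

Negative z-row entries: x1: -8, x2: -7.
The most negative is -8 in column x1, so x1 enters.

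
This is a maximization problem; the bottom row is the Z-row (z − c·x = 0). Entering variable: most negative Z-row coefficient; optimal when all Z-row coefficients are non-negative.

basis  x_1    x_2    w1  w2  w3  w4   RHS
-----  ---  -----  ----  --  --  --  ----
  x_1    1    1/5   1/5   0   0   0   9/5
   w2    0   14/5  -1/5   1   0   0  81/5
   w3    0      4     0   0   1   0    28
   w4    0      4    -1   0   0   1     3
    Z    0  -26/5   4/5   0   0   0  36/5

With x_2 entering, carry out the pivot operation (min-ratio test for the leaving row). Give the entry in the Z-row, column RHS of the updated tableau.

Ratio test on column x_2 — row 1: (9/5)/(1/5) = 9; row 2: (81/5)/(14/5) = 81/14; row 3: 28/4 = 7; row 4: 3/4 = 3/4. Minimum is 3/4 at row 4 (w4 leaves); pivot element 4.
Divide row 4 by 4; eliminate column x_2 from the other rows.
Z-row update in column RHS: 36/5 − (-26/5)·(3/4) = 111/10.

111/10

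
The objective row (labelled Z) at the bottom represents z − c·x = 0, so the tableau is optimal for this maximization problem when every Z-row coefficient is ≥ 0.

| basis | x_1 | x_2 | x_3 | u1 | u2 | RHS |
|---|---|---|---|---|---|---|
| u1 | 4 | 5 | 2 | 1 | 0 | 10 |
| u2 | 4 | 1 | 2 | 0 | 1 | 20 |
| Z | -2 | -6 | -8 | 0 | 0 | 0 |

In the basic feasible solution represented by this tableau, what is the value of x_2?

0

x_2 is not in the basis, so in the current basic feasible solution x_2 = 0.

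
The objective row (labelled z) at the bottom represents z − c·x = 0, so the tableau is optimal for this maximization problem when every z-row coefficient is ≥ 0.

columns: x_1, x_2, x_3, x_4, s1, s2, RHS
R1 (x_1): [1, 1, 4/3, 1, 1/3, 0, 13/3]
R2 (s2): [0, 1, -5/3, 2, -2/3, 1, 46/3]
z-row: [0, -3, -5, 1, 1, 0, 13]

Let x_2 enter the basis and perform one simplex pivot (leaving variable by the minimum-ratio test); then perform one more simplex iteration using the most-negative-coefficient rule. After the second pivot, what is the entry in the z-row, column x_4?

Ratio test on column x_2 — row 1: (13/3)/1 = 13/3; row 2: (46/3)/1 = 46/3. Minimum is 13/3 at row 1 (x_1 leaves); pivot element 1.
Divide row 1 by 1; eliminate column x_2 from the other rows.
Second iteration: most negative z-row entry is -1 in column x_3, so x_3 enters.
Ratio test on column x_3 — row 1: (13/3)/(4/3) = 13/4; row 2: entry -3 ≤ 0. Minimum is 13/4 at row 1 (x_2 leaves); pivot element 4/3.
Divide row 1 by 4/3; eliminate column x_3 from the other rows.
After both pivots, the entry at the z-row, column x_4 is 19/4.

19/4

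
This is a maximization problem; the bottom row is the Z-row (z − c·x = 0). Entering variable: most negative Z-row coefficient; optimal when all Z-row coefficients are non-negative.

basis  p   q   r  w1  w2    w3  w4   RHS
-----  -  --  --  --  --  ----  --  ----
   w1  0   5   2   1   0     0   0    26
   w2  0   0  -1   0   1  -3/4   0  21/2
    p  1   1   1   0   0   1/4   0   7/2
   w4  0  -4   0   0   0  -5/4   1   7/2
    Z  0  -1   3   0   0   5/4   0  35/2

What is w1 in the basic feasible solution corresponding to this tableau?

w1 is basic (row 1); its value is the RHS of that row, 26.

26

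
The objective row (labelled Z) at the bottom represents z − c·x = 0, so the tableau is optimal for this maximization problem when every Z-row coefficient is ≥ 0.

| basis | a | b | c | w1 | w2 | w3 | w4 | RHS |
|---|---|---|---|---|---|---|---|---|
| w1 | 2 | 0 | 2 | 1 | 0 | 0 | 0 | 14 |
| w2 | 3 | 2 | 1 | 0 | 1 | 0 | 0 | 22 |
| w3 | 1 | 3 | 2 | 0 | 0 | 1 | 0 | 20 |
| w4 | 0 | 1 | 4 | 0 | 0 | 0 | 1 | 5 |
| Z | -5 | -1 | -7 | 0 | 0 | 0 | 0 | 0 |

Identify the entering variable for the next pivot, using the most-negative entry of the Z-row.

c

Negative Z-row entries: a: -5, b: -1, c: -7.
The most negative is -7 in column c, so c enters.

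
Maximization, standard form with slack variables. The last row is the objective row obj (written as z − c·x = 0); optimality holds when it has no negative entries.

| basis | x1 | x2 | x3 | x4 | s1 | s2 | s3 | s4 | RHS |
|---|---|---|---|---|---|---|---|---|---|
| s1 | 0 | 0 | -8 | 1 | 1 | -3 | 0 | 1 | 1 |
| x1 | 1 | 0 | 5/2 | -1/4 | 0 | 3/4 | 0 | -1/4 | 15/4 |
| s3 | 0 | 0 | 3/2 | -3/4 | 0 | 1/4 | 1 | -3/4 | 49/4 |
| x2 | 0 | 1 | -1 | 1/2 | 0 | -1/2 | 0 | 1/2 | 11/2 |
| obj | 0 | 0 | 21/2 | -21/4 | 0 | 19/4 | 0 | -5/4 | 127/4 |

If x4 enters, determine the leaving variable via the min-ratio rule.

s1

Column x4 entries and ratios — s1: 1/1 = 1; x1: -1/4 ≤ 0, skip; s3: -3/4 ≤ 0, skip; x2: (11/2)/(1/2) = 11.
Smallest ratio is 1 in the row of s1, so s1 leaves.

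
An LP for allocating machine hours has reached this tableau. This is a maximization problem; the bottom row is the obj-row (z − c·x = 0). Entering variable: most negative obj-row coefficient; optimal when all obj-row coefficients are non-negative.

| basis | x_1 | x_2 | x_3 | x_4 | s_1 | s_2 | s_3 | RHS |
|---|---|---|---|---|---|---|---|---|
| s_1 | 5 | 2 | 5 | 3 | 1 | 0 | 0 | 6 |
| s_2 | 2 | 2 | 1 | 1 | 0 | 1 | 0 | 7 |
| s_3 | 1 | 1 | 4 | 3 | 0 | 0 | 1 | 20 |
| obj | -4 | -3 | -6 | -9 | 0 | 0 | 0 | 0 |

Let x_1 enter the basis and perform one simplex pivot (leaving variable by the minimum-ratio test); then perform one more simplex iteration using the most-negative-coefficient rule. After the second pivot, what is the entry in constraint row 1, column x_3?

Ratio test on column x_1 — row 1: 6/5 = 6/5; row 2: 7/2 = 7/2; row 3: 20/1 = 20. Minimum is 6/5 at row 1 (s_1 leaves); pivot element 5.
Divide row 1 by 5; eliminate column x_1 from the other rows.
Second iteration: most negative obj-row entry is -33/5 in column x_4, so x_4 enters.
Ratio test on column x_4 — row 1: (6/5)/(3/5) = 2; row 2: entry -1/5 ≤ 0; row 3: (94/5)/(12/5) = 47/6. Minimum is 2 at row 1 (x_1 leaves); pivot element 3/5.
Divide row 1 by 3/5; eliminate column x_4 from the other rows.
After both pivots, the entry at constraint row 1, column x_3 is 5/3.

5/3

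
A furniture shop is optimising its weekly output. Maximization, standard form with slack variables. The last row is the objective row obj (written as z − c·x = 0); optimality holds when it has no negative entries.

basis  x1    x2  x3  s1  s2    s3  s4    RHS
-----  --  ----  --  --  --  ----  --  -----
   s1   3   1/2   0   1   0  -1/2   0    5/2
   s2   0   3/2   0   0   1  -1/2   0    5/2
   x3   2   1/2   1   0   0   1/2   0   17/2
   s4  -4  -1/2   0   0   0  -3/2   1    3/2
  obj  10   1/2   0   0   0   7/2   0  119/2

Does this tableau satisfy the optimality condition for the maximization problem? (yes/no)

yes

Every obj-row coefficient is ≥ 0, so the tableau is optimal.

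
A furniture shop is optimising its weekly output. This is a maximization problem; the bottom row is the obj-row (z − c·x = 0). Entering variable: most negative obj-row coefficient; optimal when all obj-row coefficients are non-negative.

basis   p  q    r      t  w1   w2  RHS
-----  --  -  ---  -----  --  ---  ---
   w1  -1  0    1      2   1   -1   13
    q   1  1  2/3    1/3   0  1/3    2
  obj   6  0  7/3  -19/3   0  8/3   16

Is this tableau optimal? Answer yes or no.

no

The obj-row has a negative entry -19/3 in column t, so it is not optimal.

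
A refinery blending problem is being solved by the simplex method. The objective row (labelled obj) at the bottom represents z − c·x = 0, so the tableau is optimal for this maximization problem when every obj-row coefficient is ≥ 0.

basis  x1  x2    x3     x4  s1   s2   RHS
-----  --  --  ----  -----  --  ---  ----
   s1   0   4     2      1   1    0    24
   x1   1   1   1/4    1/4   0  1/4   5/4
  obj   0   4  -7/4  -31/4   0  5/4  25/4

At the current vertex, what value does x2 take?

0

x2 is not in the basis, so in the current basic feasible solution x2 = 0.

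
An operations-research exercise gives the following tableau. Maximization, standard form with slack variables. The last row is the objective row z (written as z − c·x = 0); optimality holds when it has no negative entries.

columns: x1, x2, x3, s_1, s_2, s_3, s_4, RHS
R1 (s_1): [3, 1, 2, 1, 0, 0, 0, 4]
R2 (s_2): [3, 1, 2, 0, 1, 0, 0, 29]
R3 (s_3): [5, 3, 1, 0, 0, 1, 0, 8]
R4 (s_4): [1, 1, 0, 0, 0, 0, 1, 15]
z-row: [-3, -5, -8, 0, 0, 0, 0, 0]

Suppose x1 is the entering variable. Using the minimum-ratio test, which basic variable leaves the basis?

s_1

Column x1 entries and ratios — s_1: 4/3 = 4/3; s_2: 29/3 = 29/3; s_3: 8/5 = 8/5; s_4: 15/1 = 15.
Smallest ratio is 4/3 in the row of s_1, so s_1 leaves.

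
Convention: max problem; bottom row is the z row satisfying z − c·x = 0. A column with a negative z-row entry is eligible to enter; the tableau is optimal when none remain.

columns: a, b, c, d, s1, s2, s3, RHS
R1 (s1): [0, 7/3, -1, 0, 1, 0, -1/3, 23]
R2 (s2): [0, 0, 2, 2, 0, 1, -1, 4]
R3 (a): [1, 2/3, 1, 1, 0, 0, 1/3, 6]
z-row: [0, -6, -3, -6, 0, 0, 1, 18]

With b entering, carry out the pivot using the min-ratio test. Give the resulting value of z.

Ratio test on column b — row 1: 23/(7/3) = 69/7; row 2: entry 0 ≤ 0; row 3: 6/(2/3) = 9. Minimum is 9 at row 3 (a leaves); pivot element 2/3.
Pivot on row 3; the z-row RHS becomes 18 − (-6)·9 = 72.

72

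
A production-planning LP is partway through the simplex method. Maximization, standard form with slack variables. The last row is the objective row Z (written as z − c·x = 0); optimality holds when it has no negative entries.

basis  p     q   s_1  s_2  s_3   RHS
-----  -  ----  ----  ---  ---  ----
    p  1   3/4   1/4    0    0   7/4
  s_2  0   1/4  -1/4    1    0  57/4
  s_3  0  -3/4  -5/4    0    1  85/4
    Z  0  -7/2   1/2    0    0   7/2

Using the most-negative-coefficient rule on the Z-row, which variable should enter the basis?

q

Negative Z-row entries: q: -7/2.
The most negative is -7/2 in column q, so q enters.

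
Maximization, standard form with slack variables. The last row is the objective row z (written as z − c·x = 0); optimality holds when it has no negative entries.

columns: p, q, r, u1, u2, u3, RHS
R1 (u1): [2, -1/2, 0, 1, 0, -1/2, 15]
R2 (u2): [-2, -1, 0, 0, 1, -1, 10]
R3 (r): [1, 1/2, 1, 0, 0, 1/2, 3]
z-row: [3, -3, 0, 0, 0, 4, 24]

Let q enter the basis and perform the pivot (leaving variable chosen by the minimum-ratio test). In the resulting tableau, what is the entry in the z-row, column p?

Ratio test on column q — row 1: entry -1/2 ≤ 0; row 2: entry -1 ≤ 0; row 3: 3/(1/2) = 6. Minimum is 6 at row 3 (r leaves); pivot element 1/2.
Divide row 3 by 1/2; eliminate column q from the other rows.
z-row update in column p: 3 − (-3)·2 = 9.

9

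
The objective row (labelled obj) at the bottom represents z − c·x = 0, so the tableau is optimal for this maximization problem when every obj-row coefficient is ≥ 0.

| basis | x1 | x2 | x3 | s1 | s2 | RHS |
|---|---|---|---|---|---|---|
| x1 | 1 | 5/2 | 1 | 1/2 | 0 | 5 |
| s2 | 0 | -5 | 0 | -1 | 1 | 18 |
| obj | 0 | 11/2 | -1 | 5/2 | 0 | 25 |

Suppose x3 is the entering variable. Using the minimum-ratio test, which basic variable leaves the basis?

Column x3 entries and ratios — x1: 5/1 = 5; s2: 0 ≤ 0, skip.
Smallest ratio is 5 in the row of x1, so x1 leaves.

x1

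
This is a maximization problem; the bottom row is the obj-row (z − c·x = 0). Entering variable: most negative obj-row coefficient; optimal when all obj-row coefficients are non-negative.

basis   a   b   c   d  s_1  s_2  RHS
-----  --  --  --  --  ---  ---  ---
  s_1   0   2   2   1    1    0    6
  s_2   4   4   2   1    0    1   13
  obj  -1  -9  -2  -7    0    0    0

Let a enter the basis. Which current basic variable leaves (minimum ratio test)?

s_2

Column a entries and ratios — s_1: 0 ≤ 0, skip; s_2: 13/4 = 13/4.
Smallest ratio is 13/4 in the row of s_2, so s_2 leaves.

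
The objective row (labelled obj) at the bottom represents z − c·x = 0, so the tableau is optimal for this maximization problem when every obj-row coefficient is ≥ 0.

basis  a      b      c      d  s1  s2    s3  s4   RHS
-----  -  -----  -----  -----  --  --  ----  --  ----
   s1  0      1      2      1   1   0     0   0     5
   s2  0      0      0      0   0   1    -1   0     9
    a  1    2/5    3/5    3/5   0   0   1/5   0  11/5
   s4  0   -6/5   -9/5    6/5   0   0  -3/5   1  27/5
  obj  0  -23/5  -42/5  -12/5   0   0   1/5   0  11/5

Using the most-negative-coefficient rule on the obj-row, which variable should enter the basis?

c

Negative obj-row entries: b: -23/5, c: -42/5, d: -12/5.
The most negative is -42/5 in column c, so c enters.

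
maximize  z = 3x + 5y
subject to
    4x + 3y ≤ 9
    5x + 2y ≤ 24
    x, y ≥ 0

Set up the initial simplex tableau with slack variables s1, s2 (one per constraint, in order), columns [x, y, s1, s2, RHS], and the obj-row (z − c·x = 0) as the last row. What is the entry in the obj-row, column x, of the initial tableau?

-3

The obj-row carries the negated objective coefficients: the x entry is -3.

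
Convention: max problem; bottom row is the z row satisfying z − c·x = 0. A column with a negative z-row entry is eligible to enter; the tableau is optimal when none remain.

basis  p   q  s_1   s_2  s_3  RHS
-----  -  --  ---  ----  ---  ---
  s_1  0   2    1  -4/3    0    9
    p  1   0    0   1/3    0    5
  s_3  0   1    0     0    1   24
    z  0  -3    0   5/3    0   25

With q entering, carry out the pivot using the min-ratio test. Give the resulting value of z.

Ratio test on column q — row 1: 9/2 = 9/2; row 2: entry 0 ≤ 0; row 3: 24/1 = 24. Minimum is 9/2 at row 1 (s_1 leaves); pivot element 2.
Pivot on row 1; the z-row RHS becomes 25 − (-3)·(9/2) = 77/2.

77/2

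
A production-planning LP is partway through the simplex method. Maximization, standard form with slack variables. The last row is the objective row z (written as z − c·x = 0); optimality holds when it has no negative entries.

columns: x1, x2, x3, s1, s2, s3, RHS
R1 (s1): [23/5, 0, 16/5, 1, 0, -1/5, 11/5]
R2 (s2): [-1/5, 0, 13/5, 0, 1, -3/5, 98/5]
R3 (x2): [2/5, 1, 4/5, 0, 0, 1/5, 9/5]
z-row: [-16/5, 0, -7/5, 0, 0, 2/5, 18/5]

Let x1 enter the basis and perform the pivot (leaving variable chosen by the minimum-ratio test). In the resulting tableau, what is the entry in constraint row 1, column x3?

Ratio test on column x1 — row 1: (11/5)/(23/5) = 11/23; row 2: entry -1/5 ≤ 0; row 3: (9/5)/(2/5) = 9/2. Minimum is 11/23 at row 1 (s1 leaves); pivot element 23/5.
Divide row 1 by 23/5; eliminate column x1 from the other rows.
In the new row 1, the x3 entry is the old entry divided by the pivot: (16/5)/(23/5) = 16/23.

16/23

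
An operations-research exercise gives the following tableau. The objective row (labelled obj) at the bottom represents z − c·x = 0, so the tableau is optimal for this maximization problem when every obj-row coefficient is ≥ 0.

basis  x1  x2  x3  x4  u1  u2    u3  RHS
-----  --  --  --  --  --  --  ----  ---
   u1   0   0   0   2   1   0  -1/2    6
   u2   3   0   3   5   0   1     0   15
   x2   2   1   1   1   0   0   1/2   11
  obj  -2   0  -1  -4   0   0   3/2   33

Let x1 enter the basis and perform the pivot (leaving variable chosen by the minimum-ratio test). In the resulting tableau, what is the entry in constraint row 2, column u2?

Ratio test on column x1 — row 1: entry 0 ≤ 0; row 2: 15/3 = 5; row 3: 11/2 = 11/2. Minimum is 5 at row 2 (u2 leaves); pivot element 3.
Divide row 2 by 3; eliminate column x1 from the other rows.
In the new row 2, the u2 entry is the old entry divided by the pivot: 1/3 = 1/3.

1/3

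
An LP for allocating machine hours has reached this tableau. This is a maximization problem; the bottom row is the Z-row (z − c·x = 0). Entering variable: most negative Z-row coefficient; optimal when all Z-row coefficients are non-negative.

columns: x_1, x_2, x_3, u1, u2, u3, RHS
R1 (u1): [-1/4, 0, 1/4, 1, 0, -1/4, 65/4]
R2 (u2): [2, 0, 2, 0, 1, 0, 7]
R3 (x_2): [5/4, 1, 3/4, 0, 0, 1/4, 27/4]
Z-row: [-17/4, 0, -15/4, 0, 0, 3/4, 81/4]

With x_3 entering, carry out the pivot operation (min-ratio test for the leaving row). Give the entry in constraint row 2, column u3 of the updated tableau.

0

Ratio test on column x_3 — row 1: (65/4)/(1/4) = 65; row 2: 7/2 = 7/2; row 3: (27/4)/(3/4) = 9. Minimum is 7/2 at row 2 (u2 leaves); pivot element 2.
Divide row 2 by 2; eliminate column x_3 from the other rows.
In the new row 2, the u3 entry is the old entry divided by the pivot: 0/2 = 0.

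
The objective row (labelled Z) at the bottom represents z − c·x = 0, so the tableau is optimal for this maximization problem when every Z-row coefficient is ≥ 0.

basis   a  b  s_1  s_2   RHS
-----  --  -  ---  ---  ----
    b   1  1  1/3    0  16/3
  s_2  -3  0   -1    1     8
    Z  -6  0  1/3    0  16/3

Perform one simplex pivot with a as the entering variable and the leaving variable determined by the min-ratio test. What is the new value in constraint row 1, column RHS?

Ratio test on column a — row 1: (16/3)/1 = 16/3; row 2: entry -3 ≤ 0. Minimum is 16/3 at row 1 (b leaves); pivot element 1.
Divide row 1 by 1; eliminate column a from the other rows.
In the new row 1, the RHS entry is the old entry divided by the pivot: (16/3)/1 = 16/3.

16/3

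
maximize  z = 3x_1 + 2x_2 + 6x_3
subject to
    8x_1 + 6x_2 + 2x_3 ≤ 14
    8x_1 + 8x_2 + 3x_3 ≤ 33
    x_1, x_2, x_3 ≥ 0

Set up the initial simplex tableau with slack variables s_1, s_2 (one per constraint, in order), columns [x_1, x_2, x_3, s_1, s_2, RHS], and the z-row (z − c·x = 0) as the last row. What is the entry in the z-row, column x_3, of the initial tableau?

The z-row carries the negated objective coefficients: the x_3 entry is -6.

-6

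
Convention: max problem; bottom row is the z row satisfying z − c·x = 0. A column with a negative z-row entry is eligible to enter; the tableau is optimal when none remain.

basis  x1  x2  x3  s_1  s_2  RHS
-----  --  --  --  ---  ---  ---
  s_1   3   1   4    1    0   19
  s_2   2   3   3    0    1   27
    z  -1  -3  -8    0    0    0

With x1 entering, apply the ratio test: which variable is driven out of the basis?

s_1

Column x1 entries and ratios — s_1: 19/3 = 19/3; s_2: 27/2 = 27/2.
Smallest ratio is 19/3 in the row of s_1, so s_1 leaves.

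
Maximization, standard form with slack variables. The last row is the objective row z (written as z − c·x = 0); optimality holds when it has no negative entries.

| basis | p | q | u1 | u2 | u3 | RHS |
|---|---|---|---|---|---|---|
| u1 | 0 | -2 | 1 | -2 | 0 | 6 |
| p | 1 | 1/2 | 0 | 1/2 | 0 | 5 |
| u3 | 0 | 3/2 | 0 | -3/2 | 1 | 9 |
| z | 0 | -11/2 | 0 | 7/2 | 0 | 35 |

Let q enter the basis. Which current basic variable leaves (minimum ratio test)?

u3

Column q entries and ratios — u1: -2 ≤ 0, skip; p: 5/(1/2) = 10; u3: 9/(3/2) = 6.
Smallest ratio is 6 in the row of u3, so u3 leaves.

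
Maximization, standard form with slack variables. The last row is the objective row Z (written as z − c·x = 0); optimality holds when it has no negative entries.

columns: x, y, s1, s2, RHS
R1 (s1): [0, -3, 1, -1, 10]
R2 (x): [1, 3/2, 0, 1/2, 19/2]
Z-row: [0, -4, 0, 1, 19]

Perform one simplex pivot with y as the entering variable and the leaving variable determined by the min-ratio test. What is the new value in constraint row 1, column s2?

Ratio test on column y — row 1: entry -3 ≤ 0; row 2: (19/2)/(3/2) = 19/3. Minimum is 19/3 at row 2 (x leaves); pivot element 3/2.
Divide row 2 by 3/2; eliminate column y from the other rows.
Row 1 update in column s2: -1 − (-3)·(1/3) = 0.

0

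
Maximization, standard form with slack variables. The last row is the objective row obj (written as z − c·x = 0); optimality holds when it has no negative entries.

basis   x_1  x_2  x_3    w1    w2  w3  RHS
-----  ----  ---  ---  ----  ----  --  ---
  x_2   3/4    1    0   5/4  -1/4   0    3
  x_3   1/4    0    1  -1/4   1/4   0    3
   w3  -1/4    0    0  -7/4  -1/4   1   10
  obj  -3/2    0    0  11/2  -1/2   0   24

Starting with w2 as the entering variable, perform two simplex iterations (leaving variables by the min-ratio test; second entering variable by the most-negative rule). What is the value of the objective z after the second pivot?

Ratio test on column w2 — row 1: entry -1/4 ≤ 0; row 2: 3/(1/4) = 12; row 3: entry -1/4 ≤ 0. Minimum is 12 at row 2 (x_3 leaves); pivot element 1/4.
Pivot on row 2; the obj-row RHS becomes 24 − (-1/2)·12 = 30.
Next entering variable (most negative obj-row entry -1): x_1.
Ratio test on column x_1 — row 1: 6/1 = 6; row 2: 12/1 = 12; row 3: entry 0 ≤ 0. Minimum is 6 at row 1 (x_2 leaves); pivot element 1.
After the second pivot the obj-row RHS is 30 − (-1)·6 = 36.

36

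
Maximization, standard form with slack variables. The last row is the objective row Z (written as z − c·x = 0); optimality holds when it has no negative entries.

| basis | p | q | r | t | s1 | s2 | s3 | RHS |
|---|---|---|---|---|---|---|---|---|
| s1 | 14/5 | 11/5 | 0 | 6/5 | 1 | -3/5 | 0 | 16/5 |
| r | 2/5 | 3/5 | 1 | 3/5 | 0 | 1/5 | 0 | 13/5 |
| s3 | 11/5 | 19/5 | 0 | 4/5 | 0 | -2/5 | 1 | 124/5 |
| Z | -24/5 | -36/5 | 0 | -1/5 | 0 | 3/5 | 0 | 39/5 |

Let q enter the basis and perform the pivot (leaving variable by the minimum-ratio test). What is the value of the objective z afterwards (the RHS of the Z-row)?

Ratio test on column q — row 1: (16/5)/(11/5) = 16/11; row 2: (13/5)/(3/5) = 13/3; row 3: (124/5)/(19/5) = 124/19. Minimum is 16/11 at row 1 (s1 leaves); pivot element 11/5.
Pivot on row 1; the Z-row RHS becomes 39/5 − (-36/5)·(16/11) = 201/11.

201/11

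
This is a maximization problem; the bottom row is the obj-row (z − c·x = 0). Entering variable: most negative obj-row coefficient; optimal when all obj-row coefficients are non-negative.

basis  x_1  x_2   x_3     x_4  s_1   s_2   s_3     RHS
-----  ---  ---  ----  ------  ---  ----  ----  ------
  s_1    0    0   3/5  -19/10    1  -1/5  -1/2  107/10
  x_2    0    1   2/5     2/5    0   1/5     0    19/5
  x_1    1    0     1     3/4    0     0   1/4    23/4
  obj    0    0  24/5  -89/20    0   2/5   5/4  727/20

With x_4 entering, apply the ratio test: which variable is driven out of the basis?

Column x_4 entries and ratios — s_1: -19/10 ≤ 0, skip; x_2: (19/5)/(2/5) = 19/2; x_1: (23/4)/(3/4) = 23/3.
Smallest ratio is 23/3 in the row of x_1, so x_1 leaves.

x_1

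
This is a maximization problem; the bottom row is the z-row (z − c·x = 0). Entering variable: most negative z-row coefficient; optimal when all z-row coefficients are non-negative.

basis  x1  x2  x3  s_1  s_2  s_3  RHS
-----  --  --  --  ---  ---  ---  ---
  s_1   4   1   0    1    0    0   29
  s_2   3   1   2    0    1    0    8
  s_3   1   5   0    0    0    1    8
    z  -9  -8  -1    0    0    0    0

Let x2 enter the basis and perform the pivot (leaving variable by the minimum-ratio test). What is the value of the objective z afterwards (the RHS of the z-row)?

Ratio test on column x2 — row 1: 29/1 = 29; row 2: 8/1 = 8; row 3: 8/5 = 8/5. Minimum is 8/5 at row 3 (s_3 leaves); pivot element 5.
Pivot on row 3; the z-row RHS becomes 0 − (-8)·(8/5) = 64/5.

64/5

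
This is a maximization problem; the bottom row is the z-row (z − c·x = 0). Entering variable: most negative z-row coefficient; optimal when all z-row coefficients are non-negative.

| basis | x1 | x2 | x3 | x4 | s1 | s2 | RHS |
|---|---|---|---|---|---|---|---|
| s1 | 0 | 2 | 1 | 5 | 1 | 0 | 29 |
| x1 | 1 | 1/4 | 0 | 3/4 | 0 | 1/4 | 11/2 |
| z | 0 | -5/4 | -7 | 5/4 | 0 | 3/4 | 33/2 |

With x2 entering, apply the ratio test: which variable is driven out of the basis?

Column x2 entries and ratios — s1: 29/2 = 29/2; x1: (11/2)/(1/4) = 22.
Smallest ratio is 29/2 in the row of s1, so s1 leaves.

s1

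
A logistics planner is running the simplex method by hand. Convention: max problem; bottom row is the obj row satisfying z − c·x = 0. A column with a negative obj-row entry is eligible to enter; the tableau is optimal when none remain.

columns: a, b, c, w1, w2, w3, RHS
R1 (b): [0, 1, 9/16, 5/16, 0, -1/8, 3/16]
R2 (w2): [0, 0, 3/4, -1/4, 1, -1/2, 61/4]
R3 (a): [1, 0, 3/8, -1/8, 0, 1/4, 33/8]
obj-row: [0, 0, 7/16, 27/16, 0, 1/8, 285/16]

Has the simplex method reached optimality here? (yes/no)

Every obj-row coefficient is ≥ 0, so the tableau is optimal.

yes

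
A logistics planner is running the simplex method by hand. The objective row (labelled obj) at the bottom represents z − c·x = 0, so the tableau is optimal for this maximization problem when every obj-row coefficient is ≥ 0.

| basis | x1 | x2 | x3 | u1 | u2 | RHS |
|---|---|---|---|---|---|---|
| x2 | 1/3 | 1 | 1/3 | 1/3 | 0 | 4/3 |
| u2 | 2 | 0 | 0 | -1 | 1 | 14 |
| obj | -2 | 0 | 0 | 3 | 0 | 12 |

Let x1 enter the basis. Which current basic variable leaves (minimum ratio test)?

Column x1 entries and ratios — x2: (4/3)/(1/3) = 4; u2: 14/2 = 7.
Smallest ratio is 4 in the row of x2, so x2 leaves.

x2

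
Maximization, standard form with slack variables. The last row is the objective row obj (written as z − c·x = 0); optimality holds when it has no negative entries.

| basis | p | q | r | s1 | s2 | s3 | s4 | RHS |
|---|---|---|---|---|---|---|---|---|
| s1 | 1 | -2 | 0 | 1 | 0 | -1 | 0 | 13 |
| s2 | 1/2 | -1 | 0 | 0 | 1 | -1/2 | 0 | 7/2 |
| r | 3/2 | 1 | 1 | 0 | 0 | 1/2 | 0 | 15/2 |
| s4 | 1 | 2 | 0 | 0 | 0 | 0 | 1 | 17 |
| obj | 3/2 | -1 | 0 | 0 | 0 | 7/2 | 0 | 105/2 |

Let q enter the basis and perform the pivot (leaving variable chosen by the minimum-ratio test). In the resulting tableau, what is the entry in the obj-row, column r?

Ratio test on column q — row 1: entry -2 ≤ 0; row 2: entry -1 ≤ 0; row 3: (15/2)/1 = 15/2; row 4: 17/2 = 17/2. Minimum is 15/2 at row 3 (r leaves); pivot element 1.
Divide row 3 by 1; eliminate column q from the other rows.
obj-row update in column r: 0 − (-1)·1 = 1.

1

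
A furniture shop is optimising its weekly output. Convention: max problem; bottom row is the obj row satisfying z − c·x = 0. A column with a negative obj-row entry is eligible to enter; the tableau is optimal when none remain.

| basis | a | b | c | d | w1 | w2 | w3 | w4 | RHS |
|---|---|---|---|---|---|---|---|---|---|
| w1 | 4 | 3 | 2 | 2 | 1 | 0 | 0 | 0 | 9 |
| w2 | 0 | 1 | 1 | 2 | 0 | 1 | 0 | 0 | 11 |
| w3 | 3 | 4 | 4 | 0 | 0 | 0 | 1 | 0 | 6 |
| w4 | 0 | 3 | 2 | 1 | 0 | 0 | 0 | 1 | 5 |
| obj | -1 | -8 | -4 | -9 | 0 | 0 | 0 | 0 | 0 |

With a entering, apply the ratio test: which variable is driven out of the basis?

w3

Column a entries and ratios — w1: 9/4 = 9/4; w2: 0 ≤ 0, skip; w3: 6/3 = 2; w4: 0 ≤ 0, skip.
Smallest ratio is 2 in the row of w3, so w3 leaves.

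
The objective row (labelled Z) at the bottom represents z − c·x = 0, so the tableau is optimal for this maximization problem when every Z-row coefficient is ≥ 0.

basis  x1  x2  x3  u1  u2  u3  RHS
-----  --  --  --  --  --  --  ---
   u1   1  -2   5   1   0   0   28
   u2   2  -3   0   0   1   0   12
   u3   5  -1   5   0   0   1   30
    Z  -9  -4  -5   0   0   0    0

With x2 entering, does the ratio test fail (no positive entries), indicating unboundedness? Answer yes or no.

yes

Every constraint-row entry in column x2 is ≤ 0, so increasing x2 is unbounded.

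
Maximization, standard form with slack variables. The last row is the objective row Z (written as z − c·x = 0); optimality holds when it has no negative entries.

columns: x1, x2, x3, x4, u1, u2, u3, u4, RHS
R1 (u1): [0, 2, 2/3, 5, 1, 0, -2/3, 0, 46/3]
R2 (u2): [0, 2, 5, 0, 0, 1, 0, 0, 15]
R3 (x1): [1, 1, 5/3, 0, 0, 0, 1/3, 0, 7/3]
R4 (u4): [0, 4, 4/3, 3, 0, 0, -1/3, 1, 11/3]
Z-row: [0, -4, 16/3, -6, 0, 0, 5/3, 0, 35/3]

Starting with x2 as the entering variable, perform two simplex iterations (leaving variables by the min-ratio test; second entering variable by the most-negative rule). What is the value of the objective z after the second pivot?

Ratio test on column x2 — row 1: (46/3)/2 = 23/3; row 2: 15/2 = 15/2; row 3: (7/3)/1 = 7/3; row 4: (11/3)/4 = 11/12. Minimum is 11/12 at row 4 (u4 leaves); pivot element 4.
Pivot on row 4; the Z-row RHS becomes 35/3 − (-4)·(11/12) = 46/3.
Next entering variable (most negative Z-row entry -3): x4.
Ratio test on column x4 — row 1: (27/2)/(7/2) = 27/7; row 2: entry -3/2 ≤ 0; row 3: entry -3/4 ≤ 0; row 4: (11/12)/(3/4) = 11/9. Minimum is 11/9 at row 4 (x2 leaves); pivot element 3/4.
After the second pivot the Z-row RHS is 46/3 − (-3)·(11/9) = 19.

19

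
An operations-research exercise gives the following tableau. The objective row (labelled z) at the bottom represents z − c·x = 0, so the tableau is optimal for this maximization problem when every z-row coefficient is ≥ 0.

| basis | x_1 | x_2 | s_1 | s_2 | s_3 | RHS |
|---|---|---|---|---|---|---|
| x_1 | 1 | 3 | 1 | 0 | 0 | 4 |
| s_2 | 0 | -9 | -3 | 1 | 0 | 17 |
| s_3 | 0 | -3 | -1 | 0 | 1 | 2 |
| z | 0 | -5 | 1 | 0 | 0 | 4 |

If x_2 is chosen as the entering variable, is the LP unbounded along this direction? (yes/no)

no

Column x_2 has positive entries in row(s) 1, so the ratio test bounds it — not unbounded.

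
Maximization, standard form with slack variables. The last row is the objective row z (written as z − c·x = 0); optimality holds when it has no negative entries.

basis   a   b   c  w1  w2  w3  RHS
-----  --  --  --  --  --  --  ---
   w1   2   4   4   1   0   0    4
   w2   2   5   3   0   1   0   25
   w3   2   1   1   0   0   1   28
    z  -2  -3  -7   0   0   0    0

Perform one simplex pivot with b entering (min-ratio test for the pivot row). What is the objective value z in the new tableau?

3

Ratio test on column b — row 1: 4/4 = 1; row 2: 25/5 = 5; row 3: 28/1 = 28. Minimum is 1 at row 1 (w1 leaves); pivot element 4.
Pivot on row 1; the z-row RHS becomes 0 − (-3)·1 = 3.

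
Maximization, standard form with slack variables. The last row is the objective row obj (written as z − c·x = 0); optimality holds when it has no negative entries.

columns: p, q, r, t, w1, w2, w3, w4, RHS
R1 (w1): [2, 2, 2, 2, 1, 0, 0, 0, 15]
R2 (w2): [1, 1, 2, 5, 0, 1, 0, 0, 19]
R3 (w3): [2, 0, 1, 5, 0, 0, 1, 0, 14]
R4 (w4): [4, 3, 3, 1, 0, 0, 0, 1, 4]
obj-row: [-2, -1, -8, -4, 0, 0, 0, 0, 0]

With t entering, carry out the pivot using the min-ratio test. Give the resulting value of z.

Ratio test on column t — row 1: 15/2 = 15/2; row 2: 19/5 = 19/5; row 3: 14/5 = 14/5; row 4: 4/1 = 4. Minimum is 14/5 at row 3 (w3 leaves); pivot element 5.
Pivot on row 3; the obj-row RHS becomes 0 − (-4)·(14/5) = 56/5.

56/5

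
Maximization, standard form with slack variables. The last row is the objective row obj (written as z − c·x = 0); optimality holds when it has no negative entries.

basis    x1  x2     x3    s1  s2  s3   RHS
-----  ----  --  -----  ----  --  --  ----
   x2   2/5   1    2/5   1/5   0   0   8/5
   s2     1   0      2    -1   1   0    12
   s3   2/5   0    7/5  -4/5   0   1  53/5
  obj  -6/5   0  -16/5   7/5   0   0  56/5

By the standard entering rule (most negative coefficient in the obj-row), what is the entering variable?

Negative obj-row entries: x1: -6/5, x3: -16/5.
The most negative is -16/5 in column x3, so x3 enters.

x3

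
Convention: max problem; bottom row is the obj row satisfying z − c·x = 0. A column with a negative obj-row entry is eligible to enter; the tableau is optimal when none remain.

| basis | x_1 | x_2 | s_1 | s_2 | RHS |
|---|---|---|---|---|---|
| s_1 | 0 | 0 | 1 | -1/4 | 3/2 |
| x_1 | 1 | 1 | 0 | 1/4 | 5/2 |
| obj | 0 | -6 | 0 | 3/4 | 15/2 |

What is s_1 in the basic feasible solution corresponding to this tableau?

3/2

s_1 is basic (row 1); its value is the RHS of that row, 3/2.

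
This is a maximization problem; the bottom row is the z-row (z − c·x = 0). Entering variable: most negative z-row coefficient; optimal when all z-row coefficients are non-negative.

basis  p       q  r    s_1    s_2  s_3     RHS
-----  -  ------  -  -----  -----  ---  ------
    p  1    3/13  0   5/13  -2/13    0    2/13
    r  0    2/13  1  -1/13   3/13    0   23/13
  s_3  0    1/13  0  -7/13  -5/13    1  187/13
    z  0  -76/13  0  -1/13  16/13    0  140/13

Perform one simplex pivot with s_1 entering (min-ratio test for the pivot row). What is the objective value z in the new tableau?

Ratio test on column s_1 — row 1: (2/13)/(5/13) = 2/5; row 2: entry -1/13 ≤ 0; row 3: entry -7/13 ≤ 0. Minimum is 2/5 at row 1 (p leaves); pivot element 5/13.
Pivot on row 1; the z-row RHS becomes 140/13 − (-1/13)·(2/5) = 54/5.

54/5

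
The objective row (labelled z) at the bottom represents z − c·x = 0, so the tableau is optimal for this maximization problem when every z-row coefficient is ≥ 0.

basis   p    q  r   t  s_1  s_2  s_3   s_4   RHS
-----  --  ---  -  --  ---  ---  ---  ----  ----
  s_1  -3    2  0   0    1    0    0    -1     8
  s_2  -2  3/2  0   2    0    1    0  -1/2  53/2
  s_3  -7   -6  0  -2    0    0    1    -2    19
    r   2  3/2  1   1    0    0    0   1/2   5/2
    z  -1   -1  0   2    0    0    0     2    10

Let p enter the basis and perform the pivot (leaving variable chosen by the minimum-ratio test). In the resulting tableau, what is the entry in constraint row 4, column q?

Ratio test on column p — row 1: entry -3 ≤ 0; row 2: entry -2 ≤ 0; row 3: entry -7 ≤ 0; row 4: (5/2)/2 = 5/4. Minimum is 5/4 at row 4 (r leaves); pivot element 2.
Divide row 4 by 2; eliminate column p from the other rows.
In the new row 4, the q entry is the old entry divided by the pivot: (3/2)/2 = 3/4.

3/4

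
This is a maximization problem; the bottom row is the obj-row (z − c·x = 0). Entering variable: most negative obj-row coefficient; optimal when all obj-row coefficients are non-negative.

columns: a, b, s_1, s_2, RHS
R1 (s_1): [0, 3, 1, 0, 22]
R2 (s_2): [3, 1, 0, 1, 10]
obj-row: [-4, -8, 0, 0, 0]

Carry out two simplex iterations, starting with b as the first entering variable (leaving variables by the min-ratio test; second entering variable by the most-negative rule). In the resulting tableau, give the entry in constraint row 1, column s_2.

Ratio test on column b — row 1: 22/3 = 22/3; row 2: 10/1 = 10. Minimum is 22/3 at row 1 (s_1 leaves); pivot element 3.
Divide row 1 by 3; eliminate column b from the other rows.
Second iteration: most negative obj-row entry is -4 in column a, so a enters.
Ratio test on column a — row 1: entry 0 ≤ 0; row 2: (8/3)/3 = 8/9. Minimum is 8/9 at row 2 (s_2 leaves); pivot element 3.
Divide row 2 by 3; eliminate column a from the other rows.
After both pivots, the entry at constraint row 1, column s_2 is 0.

0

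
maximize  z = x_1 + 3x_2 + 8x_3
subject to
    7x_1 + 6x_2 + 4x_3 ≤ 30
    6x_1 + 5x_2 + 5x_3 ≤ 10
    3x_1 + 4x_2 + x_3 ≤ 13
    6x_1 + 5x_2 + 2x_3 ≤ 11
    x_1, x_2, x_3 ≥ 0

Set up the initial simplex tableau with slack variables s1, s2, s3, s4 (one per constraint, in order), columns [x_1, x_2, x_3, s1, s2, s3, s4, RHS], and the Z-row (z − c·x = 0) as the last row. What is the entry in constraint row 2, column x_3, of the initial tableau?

5

Constraint 2 has coefficient 5 on x_3.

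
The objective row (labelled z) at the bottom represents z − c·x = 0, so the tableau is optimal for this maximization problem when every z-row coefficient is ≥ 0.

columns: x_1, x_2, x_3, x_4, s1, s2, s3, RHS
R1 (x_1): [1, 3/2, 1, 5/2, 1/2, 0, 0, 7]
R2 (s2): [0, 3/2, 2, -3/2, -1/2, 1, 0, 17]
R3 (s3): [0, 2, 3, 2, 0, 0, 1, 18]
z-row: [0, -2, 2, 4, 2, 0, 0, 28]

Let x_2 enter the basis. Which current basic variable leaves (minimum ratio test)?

x_1

Column x_2 entries and ratios — x_1: 7/(3/2) = 14/3; s2: 17/(3/2) = 34/3; s3: 18/2 = 9.
Smallest ratio is 14/3 in the row of x_1, so x_1 leaves.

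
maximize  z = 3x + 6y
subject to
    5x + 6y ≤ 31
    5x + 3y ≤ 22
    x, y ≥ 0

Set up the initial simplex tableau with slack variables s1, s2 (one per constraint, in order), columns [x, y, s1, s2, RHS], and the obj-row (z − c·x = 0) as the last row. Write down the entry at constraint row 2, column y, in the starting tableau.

3

Constraint 2 has coefficient 3 on y.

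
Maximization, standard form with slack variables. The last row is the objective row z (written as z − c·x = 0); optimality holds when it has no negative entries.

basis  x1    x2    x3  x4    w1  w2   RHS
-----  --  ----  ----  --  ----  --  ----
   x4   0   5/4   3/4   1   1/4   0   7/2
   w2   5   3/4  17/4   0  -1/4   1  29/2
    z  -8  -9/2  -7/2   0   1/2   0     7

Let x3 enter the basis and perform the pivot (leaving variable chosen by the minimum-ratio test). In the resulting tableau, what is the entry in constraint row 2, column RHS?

Ratio test on column x3 — row 1: (7/2)/(3/4) = 14/3; row 2: (29/2)/(17/4) = 58/17. Minimum is 58/17 at row 2 (w2 leaves); pivot element 17/4.
Divide row 2 by 17/4; eliminate column x3 from the other rows.
In the new row 2, the RHS entry is the old entry divided by the pivot: (29/2)/(17/4) = 58/17.

58/17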